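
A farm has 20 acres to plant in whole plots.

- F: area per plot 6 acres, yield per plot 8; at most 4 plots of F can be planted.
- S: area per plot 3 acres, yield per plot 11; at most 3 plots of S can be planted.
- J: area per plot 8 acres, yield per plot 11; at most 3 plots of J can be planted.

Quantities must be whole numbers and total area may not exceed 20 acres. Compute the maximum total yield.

44

S has the best ratio (11/3); taking only S gives at most 3×11 = 33 (stopped by the supply cap of 3).
Mixing does better — 3×S and 1×J: area 17 ≤ 20, yield 3·11 + 1·11 = 44.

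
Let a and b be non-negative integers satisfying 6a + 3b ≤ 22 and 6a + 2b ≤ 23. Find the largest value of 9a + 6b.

42

Relaxing integrality, the LP optimum is 44.00 at (a,b) = (0, 7.33), which is not an integer point.
(a,b)=(0,7): 6·0+3·7=21≤22, 6·0+2·7=14≤23, objective 42.
(a,b)=(0,6): 6·0+3·6=18≤22, 6·0+2·6=12≤23, objective 36.
The best lattice point is (0,7), giving 42.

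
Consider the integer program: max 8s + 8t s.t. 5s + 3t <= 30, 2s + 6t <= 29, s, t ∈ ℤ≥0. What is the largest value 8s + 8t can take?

(s,t)=(4,3) is feasible, giving 56.
(s,t)=(2,4) is feasible, giving 48.
The best lattice point is (4,3), giving 56.

56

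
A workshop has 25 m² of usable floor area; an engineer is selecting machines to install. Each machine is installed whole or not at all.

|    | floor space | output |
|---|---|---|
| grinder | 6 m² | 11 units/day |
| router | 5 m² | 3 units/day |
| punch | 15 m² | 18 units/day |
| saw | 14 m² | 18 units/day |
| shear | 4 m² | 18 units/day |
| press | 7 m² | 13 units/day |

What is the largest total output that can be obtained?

49

Allowing fractional choices, the relaxed optimum would be about 52.3, but machines are indivisible.
grinder + saw + shear: floor space 6 + 14 + 4 = 24 ≤ 25, output 11 + 18 + 18 = 47.
saw + shear + press: floor space 14 + 4 + 7 = 25 ≤ 25, output 18 + 18 + 13 = 49.
grinder + punch + shear: floor space 6 + 15 + 4 = 25 ≤ 25, output 11 + 18 + 18 = 47.
Best is saw, shear, and press with total output 49.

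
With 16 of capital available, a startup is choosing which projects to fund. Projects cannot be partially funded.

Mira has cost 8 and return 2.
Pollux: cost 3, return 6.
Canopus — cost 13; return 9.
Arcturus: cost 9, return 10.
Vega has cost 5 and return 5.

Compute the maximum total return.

Allowing fractional choices, the relaxed optimum would be about 20.0, but projects are indivisible.
Pollux + Arcturus: cost 3 + 9 = 12 ≤ 16, return 6 + 10 = 16.
Arcturus + Vega: cost 9 + 5 = 14 ≤ 16, return 10 + 5 = 15.
Pollux + Canopus: cost 3 + 13 = 16 ≤ 16, return 6 + 9 = 15.
Best is Pollux and Arcturus with total return 16.

16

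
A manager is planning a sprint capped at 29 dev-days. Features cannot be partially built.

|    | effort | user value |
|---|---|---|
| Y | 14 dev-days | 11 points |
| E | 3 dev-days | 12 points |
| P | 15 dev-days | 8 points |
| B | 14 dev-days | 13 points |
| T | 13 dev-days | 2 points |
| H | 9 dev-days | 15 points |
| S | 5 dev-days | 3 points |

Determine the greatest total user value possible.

Treat it as a binary knapsack problem.
Allowing fractional choices, the relaxed optimum would be about 42.4, but features are indivisible.
E + B + H: effort 3 + 14 + 9 = 26 ≤ 29, user value 12 + 13 + 15 = 40.
Y + E + H: effort 14 + 3 + 9 = 26 ≤ 29, user value 11 + 12 + 15 = 38.
Best is E, B, and H with total user value 40.

40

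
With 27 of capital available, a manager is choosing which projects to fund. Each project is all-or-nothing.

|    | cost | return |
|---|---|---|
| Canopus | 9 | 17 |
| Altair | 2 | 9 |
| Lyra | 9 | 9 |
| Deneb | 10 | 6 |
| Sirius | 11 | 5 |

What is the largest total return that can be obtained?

Allowing fractional choices, the relaxed optimum would be about 39.2, but projects are indivisible.
Canopus + Altair + Lyra: cost 9 + 2 + 9 = 20 ≤ 27, return 17 + 9 + 9 = 35.
Canopus + Altair + Sirius: cost 9 + 2 + 11 = 22 ≤ 27, return 17 + 9 + 5 = 31.
Canopus + Altair + Deneb: cost 9 + 2 + 10 = 21 ≤ 27, return 17 + 9 + 6 = 32.
Best is Canopus, Altair, and Lyra with total return 35.

35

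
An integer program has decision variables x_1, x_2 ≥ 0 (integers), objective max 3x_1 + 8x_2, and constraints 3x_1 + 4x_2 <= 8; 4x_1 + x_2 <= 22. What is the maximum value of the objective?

16

(x_1,x_2)=(0,2): 3·0+4·2=8≤8, 4·0+1·2=2≤22, objective 16.
(x_1,x_2)=(1,1): 3·1+4·1=7≤8, 4·1+1·1=5≤22, objective 11.
(x_1,x_2)=(0,1): 3·0+4·1=4≤8, 4·0+1·1=1≤22, objective 8.
Maximum is 16 at (x_1,x_2)=(0,2).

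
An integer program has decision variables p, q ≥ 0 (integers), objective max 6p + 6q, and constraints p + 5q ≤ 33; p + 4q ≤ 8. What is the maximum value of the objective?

(p,q)=(8,0): 1·8+5·0=8≤33, 1·8+4·0=8≤8, objective 48.
(p,q)=(7,0): 1·7+5·0=7≤33, 1·7+4·0=7≤8, objective 42.
Maximum is 48 at (p,q)=(8,0).

48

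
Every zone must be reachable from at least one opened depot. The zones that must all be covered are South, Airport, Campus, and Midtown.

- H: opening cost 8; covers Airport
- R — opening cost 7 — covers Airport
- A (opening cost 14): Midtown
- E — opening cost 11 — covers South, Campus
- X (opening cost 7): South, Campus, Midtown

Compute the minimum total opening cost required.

14

This is an integer covering problem.
Choose R and X: together they cover South, Airport, Campus, Midtown — every zone.
Total opening cost: 7 + 7 = 14.
No cover costs less than 14.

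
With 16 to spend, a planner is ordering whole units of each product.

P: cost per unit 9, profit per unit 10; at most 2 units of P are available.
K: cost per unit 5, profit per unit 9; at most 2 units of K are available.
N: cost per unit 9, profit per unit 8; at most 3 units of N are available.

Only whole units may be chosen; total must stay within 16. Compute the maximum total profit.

K has the best ratio (9/5); taking only K gives at most 2×9 = 18 (stopped by the supply cap of 2).
Mixing does better — 1×P and 1×K: cost 14 ≤ 16, profit 1·10 + 1·9 = 19.

19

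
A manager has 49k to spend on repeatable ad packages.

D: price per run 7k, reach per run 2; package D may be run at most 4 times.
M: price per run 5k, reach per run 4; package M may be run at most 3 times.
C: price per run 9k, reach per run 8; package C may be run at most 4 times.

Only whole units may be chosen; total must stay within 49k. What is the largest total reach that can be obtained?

1×D, 1×M, and 4×C: price 48 ≤ 49, reach 1·2 + 1·4 + 4·8 = 38.
2×M and 4×C: price 46 ≤ 49, reach 2·4 + 4·8 = 40.
Best is 40.

40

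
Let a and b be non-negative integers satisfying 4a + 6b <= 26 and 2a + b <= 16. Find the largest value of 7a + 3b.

(a,b)=(6,0): 4·6+6·0=24≤26, 2·6+1·0=12≤16, objective 42.
(a,b)=(5,1): 4·5+6·1=26≤26, 2·5+1·1=11≤16, objective 38.
(a,b)=(5,0): 4·5+6·0=20≤26, 2·5+1·0=10≤16, objective 35.
No feasible integer point exceeds 42.

42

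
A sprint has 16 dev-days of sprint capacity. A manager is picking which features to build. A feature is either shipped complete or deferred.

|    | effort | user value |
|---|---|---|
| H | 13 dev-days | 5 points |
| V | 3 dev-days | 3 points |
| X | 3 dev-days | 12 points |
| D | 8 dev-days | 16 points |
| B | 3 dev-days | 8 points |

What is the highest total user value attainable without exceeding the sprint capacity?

Treat it as a binary knapsack problem.
Take X, D, and B: effort 3 + 8 + 3 = 14 ≤ 16, user value 12 + 16 + 8 = 36.
No other feasible combination does better.

36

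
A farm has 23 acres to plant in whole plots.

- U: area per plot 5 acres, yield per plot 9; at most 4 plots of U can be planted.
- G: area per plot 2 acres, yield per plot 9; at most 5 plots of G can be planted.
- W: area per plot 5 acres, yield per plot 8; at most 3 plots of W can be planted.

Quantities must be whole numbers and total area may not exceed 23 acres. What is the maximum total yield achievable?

G has the best ratio (9/2); taking only G gives at most 5×9 = 45 (stopped by the supply cap of 5).
Mixing does better — 2×U and 5×G: area 20 ≤ 23, yield 2·9 + 5·9 = 63.

63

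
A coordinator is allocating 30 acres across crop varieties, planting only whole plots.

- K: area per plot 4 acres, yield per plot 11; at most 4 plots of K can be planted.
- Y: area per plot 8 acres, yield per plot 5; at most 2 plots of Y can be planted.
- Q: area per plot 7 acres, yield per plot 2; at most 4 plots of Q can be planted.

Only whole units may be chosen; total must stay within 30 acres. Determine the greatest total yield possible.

49

K has the best ratio (11/4); taking only K gives at most 4×11 = 44 (stopped by the supply cap of 4).
Mixing does better — 4×K and 1×Y: area 24 ≤ 30, yield 4·11 + 1·5 = 49.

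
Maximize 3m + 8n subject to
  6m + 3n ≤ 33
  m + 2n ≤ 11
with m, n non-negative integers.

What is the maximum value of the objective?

(m,n)=(1,5) is feasible, giving 43.
(m,n)=(0,5) is feasible, giving 40.
(m,n)=(2,4) is feasible, giving 38.
Maximum is 43 at (m,n)=(1,5).

43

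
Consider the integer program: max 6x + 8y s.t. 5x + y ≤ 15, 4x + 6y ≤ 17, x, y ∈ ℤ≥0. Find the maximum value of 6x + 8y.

(x,y)=(1,2) is feasible, giving 22.
(x,y)=(2,1) is feasible, giving 20.
(x,y)=(3,0) is feasible, giving 18.
The best lattice point is (1,2), giving 22.

22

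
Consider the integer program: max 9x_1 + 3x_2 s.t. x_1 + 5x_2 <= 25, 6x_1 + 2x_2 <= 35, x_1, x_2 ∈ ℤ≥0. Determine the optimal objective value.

51

Relaxing integrality, the LP optimum is 52.50 at (x_1,x_2) = (5.83, 0), which is not an integer point.
(x_1,x_2)=(5,2): 1·5+5·2=15≤25, 6·5+2·2=34≤35, objective 51.
(x_1,x_2)=(5,1): 1·5+5·1=10≤25, 6·5+2·1=32≤35, objective 48.
The best lattice point is (5,2), giving 51.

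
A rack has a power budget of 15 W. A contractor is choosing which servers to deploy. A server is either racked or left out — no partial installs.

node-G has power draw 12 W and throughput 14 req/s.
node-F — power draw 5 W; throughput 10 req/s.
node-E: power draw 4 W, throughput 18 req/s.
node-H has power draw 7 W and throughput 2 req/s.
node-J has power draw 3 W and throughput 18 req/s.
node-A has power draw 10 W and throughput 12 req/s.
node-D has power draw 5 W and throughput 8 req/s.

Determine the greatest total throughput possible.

46

Treat it as a binary knapsack problem.
Allowing fractional choices, the relaxed optimum would be about 50.8, but servers are indivisible.
node-E + node-J + node-D: power draw 4 + 3 + 5 = 12 ≤ 15, throughput 18 + 18 + 8 = 44.
node-F + node-E + node-J: power draw 5 + 4 + 3 = 12 ≤ 15, throughput 10 + 18 + 18 = 46.
Best is node-F, node-E, and node-J with total throughput 46.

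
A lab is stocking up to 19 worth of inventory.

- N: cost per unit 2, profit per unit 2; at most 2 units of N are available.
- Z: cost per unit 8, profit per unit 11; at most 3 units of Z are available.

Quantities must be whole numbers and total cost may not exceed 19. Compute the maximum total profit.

24

This is a bounded integer knapsack.
Z has the best ratio (11/8); taking only Z gives at most 2×11 = 22 (stopped by the cost limit).
Mixing does better — 1×N and 2×Z: cost 18 ≤ 19, profit 1·2 + 2·11 = 24.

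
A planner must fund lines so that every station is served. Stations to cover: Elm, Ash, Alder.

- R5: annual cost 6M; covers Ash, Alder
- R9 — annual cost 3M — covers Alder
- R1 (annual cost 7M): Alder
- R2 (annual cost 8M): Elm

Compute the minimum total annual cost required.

14

This is a weighted set-cover instance.
Choose R5 and R2: together they cover Elm, Ash, Alder — every station.
Total annual cost: 6 + 8 = 14.
No cover costs less than 14.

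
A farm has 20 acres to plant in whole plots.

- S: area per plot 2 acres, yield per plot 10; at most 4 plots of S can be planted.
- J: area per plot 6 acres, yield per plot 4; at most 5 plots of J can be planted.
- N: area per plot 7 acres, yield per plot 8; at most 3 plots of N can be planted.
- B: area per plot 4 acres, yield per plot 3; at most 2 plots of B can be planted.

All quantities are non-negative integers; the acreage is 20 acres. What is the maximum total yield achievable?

S has the best ratio (10/2); taking only S gives at most 4×10 = 40 (stopped by the supply cap of 4).
Mixing does better — 4×S, 1×N, and 1×B: area 19 ≤ 20, yield 4·10 + 1·8 + 1·3 = 51.

51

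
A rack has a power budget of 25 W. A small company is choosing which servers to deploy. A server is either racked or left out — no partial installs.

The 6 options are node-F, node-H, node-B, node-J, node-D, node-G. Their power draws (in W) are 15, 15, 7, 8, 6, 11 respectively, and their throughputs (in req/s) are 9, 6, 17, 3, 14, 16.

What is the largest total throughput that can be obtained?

47

Allowing fractional choices, the relaxed optimum would be about 47.6, but servers are indivisible.
node-B + node-G: power draw 7 + 11 = 18 ≤ 25, throughput 17 + 16 = 33.
node-B + node-D + node-G: power draw 7 + 6 + 11 = 24 ≤ 25, throughput 17 + 14 + 16 = 47.
node-B + node-J + node-D: power draw 7 + 8 + 6 = 21 ≤ 25, throughput 17 + 3 + 14 = 34.
Best is node-B, node-D, and node-G with total throughput 47.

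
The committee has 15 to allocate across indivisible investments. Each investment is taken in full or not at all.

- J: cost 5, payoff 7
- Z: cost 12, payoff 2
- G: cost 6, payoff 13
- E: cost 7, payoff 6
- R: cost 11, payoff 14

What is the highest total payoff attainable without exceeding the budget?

20

Allowing fractional choices, the relaxed optimum would be about 25.1, but investments are indivisible.
G + E: cost 6 + 7 = 13 ≤ 15, payoff 13 + 6 = 19.
R: cost 11 ≤ 15, payoff 14.
J + G: cost 5 + 6 = 11 ≤ 15, payoff 7 + 13 = 20.
Best is J and G with total payoff 20.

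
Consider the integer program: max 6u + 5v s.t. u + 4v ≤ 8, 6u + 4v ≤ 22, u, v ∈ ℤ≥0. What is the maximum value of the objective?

23

The continuous relaxation peaks at (2.8, 1.3) with value 23.30; rounding to a feasible lattice point costs some objective.
(u,v)=(3,1): 1·3+4·1=7≤8, 6·3+4·1=22≤22, objective 23.
(u,v)=(3,0): 1·3+4·0=3≤8, 6·3+4·0=18≤22, objective 18.
(u,v)=(2,1): 1·2+4·1=6≤8, 6·2+4·1=16≤22, objective 17.
(u,v)=(2,0): 1·2+4·0=2≤8, 6·2+4·0=12≤22, objective 12.
No feasible integer point exceeds 23.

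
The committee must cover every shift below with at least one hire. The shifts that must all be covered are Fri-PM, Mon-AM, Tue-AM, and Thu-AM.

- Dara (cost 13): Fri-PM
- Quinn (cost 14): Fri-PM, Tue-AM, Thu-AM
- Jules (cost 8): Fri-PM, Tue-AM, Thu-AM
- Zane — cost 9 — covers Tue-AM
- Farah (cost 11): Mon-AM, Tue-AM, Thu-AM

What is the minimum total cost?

This is an integer covering problem.
Choose Jules and Farah: together they cover Fri-PM, Mon-AM, Tue-AM, Thu-AM — every shift.
Total cost: 8 + 11 = 19.
No cover costs less than 19.

19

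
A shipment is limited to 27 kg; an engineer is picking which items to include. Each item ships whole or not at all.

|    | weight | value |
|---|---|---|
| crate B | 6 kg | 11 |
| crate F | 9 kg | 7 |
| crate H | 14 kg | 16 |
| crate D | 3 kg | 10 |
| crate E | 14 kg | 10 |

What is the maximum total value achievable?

37

Take crate B, crate H, and crate D: weight 6 + 14 + 3 = 23 ≤ 27, value 11 + 16 + 10 = 37.
No other feasible combination does better.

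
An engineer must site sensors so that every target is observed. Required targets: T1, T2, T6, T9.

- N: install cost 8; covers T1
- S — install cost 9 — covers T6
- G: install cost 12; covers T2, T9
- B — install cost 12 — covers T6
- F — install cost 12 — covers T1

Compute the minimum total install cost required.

Choose N, S, and G: together they cover T1, T2, T6, T9 — every target.
Total install cost: 8 + 9 + 12 = 29.
No cover costs less than 29.

29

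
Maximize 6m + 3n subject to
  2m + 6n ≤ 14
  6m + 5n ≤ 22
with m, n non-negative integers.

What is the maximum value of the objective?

18

The continuous relaxation peaks at (3.67, 0) with value 22.00; rounding to a feasible lattice point costs some objective.
(m,n)=(3,0): 2·3+6·0=6≤14, 6·3+5·0=18≤22, objective 18.
(m,n)=(2,1): 2·2+6·1=10≤14, 6·2+5·1=17≤22, objective 15.
(m,n)=(2,0): 2·2+6·0=4≤14, 6·2+5·0=12≤22, objective 12.
The best lattice point is (3,0), giving 18.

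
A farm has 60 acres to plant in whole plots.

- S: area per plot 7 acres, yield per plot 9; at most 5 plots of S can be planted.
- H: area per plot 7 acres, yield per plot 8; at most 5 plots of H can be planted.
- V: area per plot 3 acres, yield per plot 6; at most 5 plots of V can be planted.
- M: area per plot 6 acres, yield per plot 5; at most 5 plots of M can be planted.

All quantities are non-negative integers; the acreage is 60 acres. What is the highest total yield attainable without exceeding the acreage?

83

This is a bounded integer knapsack.
Take 5×S, 1×H, and 5×V: area 57 ≤ 60, yield 5·9 + 1·8 + 5·6 = 83.
V has the best ratio (6/3) and is taken to its limit of 5; remaining capacity is filled optimally with the others.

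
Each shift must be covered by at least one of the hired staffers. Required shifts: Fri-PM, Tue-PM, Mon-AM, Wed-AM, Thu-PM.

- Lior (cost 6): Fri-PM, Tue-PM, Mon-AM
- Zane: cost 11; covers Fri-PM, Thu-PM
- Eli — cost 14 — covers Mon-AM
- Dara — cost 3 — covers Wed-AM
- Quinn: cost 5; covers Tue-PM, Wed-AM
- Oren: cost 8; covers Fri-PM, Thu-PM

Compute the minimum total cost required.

Choose Lior, Dara, and Oren: together they cover Fri-PM, Tue-PM, Mon-AM, Wed-AM, Thu-PM — every shift.
Total cost: 6 + 3 + 8 = 17.
No cover costs less than 17.

17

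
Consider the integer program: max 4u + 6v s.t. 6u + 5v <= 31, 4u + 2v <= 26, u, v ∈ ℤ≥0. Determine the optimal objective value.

36

The continuous relaxation peaks at (0, 6.2) with value 37.20; rounding to a feasible lattice point costs some objective.
(u,v)=(0,6): 6·0+5·6=30≤31, 4·0+2·6=12≤26, objective 36.
(u,v)=(1,5): 6·1+5·5=31≤31, 4·1+2·5=14≤26, objective 34.
Maximum is 36 at (u,v)=(0,6).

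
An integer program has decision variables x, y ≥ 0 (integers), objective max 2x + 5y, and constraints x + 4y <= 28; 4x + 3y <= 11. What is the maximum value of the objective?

15

(x,y)=(0,3): 1·0+4·3=12≤28, 4·0+3·3=9≤11, objective 15.
(x,y)=(1,2): 1·1+4·2=9≤28, 4·1+3·2=10≤11, objective 12.
(x,y)=(0,2): 1·0+4·2=8≤28, 4·0+3·2=6≤11, objective 10.
Maximum is 15 at (x,y)=(0,3).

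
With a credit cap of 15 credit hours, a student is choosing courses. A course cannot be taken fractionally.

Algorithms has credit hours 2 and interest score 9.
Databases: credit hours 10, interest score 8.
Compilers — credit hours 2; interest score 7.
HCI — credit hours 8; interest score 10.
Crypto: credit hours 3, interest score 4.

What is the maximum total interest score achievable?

Algorithms + Compilers + HCI + Crypto: credit hours 2 + 2 + 8 + 3 = 15 ≤ 15, interest score 9 + 7 + 10 + 4 = 30.
Algorithms + Compilers + HCI: credit hours 2 + 2 + 8 = 12 ≤ 15, interest score 9 + 7 + 10 = 26.
Algorithms + Databases + Compilers: credit hours 2 + 10 + 2 = 14 ≤ 15, interest score 9 + 8 + 7 = 24.
Best is Algorithms, Compilers, HCI, and Crypto with total interest score 30.

30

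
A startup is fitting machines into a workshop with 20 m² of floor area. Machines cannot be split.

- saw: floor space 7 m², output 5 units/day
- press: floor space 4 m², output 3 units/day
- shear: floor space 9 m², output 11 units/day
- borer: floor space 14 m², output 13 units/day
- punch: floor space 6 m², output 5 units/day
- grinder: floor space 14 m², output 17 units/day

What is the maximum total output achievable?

22

Take punch and grinder: floor space 6 + 14 = 20 ≤ 20, output 5 + 17 = 22.
No other feasible combination does better.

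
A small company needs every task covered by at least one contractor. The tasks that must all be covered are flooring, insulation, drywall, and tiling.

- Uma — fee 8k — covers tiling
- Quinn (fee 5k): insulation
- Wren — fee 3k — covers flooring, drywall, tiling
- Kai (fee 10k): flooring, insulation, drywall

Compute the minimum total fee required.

Choose Quinn and Wren: together they cover flooring, insulation, drywall, tiling — every task.
Total fee: 5 + 3 = 8.
No cover costs less than 8.

8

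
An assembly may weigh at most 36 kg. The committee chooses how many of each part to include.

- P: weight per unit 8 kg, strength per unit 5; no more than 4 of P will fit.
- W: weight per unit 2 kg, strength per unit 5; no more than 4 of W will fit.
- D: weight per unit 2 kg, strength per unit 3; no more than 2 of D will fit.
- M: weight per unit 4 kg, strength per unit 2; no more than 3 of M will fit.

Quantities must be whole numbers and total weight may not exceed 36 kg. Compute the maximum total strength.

41

3×P, 4×W, and 2×D: weight 36 ≤ 36, strength 3·5 + 4·5 + 2·3 = 41.
2×P, 4×W, 2×D, and 2×M: weight 36 ≤ 36, strength 2·5 + 4·5 + 2·3 + 2·2 = 40.
Best is 41.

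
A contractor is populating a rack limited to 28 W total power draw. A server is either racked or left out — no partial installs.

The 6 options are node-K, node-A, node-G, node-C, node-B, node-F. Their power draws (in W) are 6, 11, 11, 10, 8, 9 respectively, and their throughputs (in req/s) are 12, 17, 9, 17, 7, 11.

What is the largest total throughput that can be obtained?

46

node-K + node-A + node-C: power draw 6 + 11 + 10 = 27 ≤ 28, throughput 12 + 17 + 17 = 46.
node-K + node-C + node-F: power draw 6 + 10 + 9 = 25 ≤ 28, throughput 12 + 17 + 11 = 40.
node-K + node-A + node-F: power draw 6 + 11 + 9 = 26 ≤ 28, throughput 12 + 17 + 11 = 40.
Best is node-K, node-A, and node-C with total throughput 46.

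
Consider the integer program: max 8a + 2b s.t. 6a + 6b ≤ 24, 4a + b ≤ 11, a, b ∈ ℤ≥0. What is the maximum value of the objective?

20

(a,b)=(2,2): 6·2+6·2=24≤24, 4·2+1·2=10≤11, objective 20.
(a,b)=(2,1): 6·2+6·1=18≤24, 4·2+1·1=9≤11, objective 18.
No feasible integer point exceeds 20.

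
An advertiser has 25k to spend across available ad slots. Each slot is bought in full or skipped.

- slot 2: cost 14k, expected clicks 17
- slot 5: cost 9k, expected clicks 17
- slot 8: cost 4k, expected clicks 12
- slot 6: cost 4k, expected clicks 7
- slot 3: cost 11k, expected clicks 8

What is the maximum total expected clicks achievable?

This is a 0-1 knapsack instance.
Take slot 5, slot 8, and slot 3: cost 9 + 4 + 11 = 24 ≤ 25, expected clicks 17 + 12 + 8 = 37.
No other feasible combination does better.

37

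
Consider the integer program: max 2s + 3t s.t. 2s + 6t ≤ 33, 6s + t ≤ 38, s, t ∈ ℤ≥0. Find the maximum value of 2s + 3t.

20

Relaxing integrality, the LP optimum is 22.24 at (s,t) = (5.74, 3.59), which is not an integer point.
(s,t)=(4,4) is feasible, giving 20.
(s,t)=(5,3) is feasible, giving 19.
(s,t)=(6,2) is feasible, giving 18.
(s,t)=(3,4) is feasible, giving 18.
Maximum is 20 at (s,t)=(4,4).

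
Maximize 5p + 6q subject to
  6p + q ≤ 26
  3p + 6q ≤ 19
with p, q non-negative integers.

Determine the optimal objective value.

Relaxing integrality, the LP optimum is 27.30 at (p,q) = (4.15, 1.09), which is not an integer point.
(p,q)=(4,1): 6·4+1·1=25≤26, 3·4+6·1=18≤19, objective 26.
(p,q)=(3,1): 6·3+1·1=19≤26, 3·3+6·1=15≤19, objective 21.
(p,q)=(4,0): 6·4+1·0=24≤26, 3·4+6·0=12≤19, objective 20.
Maximum is 26 at (p,q)=(4,1).

26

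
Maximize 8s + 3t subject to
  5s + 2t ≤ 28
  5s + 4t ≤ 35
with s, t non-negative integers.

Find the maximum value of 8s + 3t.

(s,t)=(5,1): 5·5+2·1=27≤28, 5·5+4·1=29≤35, objective 43.
(s,t)=(5,0): 5·5+2·0=25≤28, 5·5+4·0=25≤35, objective 40.
(s,t)=(4,2): 5·4+2·2=24≤28, 5·4+4·2=28≤35, objective 38.
No feasible integer point exceeds 43.

43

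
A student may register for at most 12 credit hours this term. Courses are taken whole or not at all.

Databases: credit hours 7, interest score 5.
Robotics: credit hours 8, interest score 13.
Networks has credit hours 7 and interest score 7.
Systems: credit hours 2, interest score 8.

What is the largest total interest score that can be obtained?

Networks + Systems: credit hours 7 + 2 = 9 ≤ 12, interest score 7 + 8 = 15.
Robotics + Systems: credit hours 8 + 2 = 10 ≤ 12, interest score 13 + 8 = 21.
Best is Robotics and Systems with total interest score 21.

21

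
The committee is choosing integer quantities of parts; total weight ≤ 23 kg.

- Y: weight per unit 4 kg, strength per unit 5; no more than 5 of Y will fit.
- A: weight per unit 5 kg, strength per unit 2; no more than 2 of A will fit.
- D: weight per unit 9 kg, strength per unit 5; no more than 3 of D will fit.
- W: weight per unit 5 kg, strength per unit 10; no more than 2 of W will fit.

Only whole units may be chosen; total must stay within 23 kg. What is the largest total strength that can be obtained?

This is a bounded integer knapsack.
3×Y and 2×W: weight 22 ≤ 23, strength 3·5 + 2·10 = 35.
2×Y, 1×A, and 2×W: weight 23 ≤ 23, strength 2·5 + 1·2 + 2·10 = 32.
Best is 35.

35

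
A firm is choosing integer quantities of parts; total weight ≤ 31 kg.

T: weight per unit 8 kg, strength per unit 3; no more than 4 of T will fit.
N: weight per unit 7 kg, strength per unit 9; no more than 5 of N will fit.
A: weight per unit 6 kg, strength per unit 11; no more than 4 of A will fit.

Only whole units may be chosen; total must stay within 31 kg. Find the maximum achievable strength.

Take 1×N and 4×A: weight 31 ≤ 31, strength 1·9 + 4·11 = 53.
A has the best ratio (11/6) and is taken to its limit of 4; remaining capacity is filled optimally with the others.

53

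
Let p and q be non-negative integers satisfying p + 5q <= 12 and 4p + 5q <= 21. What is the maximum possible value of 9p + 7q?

Relaxing integrality, the LP optimum is 47.25 at (p,q) = (5.25, 0), which is not an integer point.
(p,q)=(5,0): 1·5+5·0=5≤12, 4·5+5·0=20≤21, objective 45.
(p,q)=(4,1): 1·4+5·1=9≤12, 4·4+5·1=21≤21, objective 43.
(p,q)=(4,0): 1·4+5·0=4≤12, 4·4+5·0=16≤21, objective 36.
The best lattice point is (5,0), giving 45.

45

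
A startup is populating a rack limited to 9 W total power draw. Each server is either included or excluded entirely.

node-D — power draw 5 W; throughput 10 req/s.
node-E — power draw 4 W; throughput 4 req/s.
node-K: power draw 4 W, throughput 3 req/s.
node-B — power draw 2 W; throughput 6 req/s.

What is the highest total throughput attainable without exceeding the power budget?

16

This is an integer program with binary decision variables.
Allowing fractional choices, the relaxed optimum would be about 18.0, but servers are indivisible.
node-D + node-B: power draw 5 + 2 = 7 ≤ 9, throughput 10 + 6 = 16.
node-D + node-K: power draw 5 + 4 = 9 ≤ 9, throughput 10 + 3 = 13.
node-D + node-E: power draw 5 + 4 = 9 ≤ 9, throughput 10 + 4 = 14.
Best is node-D and node-B with total throughput 16.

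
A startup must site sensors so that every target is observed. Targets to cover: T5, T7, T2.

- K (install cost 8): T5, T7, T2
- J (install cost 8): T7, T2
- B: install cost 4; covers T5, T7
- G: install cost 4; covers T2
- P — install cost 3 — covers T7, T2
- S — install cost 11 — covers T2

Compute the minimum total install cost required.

Choose B and P: together they cover T5, T7, T2 — every target.
Total install cost: 4 + 3 = 7.
No cover costs less than 7.

7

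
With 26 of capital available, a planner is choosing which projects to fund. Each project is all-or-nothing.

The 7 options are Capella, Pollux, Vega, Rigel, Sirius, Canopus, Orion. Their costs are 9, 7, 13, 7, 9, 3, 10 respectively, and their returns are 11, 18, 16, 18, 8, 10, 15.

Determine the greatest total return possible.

This is a 0-1 knapsack instance.
Take Capella, Pollux, Rigel, and Canopus: cost 9 + 7 + 7 + 3 = 26 ≤ 26, return 11 + 18 + 18 + 10 = 57.
No other feasible combination does better.

57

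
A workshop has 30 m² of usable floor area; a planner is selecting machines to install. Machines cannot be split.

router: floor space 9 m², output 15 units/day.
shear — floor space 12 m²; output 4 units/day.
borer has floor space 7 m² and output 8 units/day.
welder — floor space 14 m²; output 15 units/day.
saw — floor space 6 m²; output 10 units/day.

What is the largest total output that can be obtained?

40

Allowing fractional choices, the relaxed optimum would be about 41.6, but machines are indivisible.
router + borer + welder: floor space 9 + 7 + 14 = 30 ≤ 30, output 15 + 8 + 15 = 38.
router + welder + saw: floor space 9 + 14 + 6 = 29 ≤ 30, output 15 + 15 + 10 = 40.
router + borer + saw: floor space 9 + 7 + 6 = 22 ≤ 30, output 15 + 8 + 10 = 33.
Best is router, welder, and saw with total output 40.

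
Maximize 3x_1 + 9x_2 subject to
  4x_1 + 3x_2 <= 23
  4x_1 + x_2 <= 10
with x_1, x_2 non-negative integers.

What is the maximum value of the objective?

Relaxing integrality, the LP optimum is 69.00 at (x_1,x_2) = (0, 7.67), which is not an integer point.
(x_1,x_2)=(0,7): 4·0+3·7=21≤23, 4·0+1·7=7≤10, objective 63.
(x_1,x_2)=(1,6): 4·1+3·6=22≤23, 4·1+1·6=10≤10, objective 57.
(x_1,x_2)=(0,6): 4·0+3·6=18≤23, 4·0+1·6=6≤10, objective 54.
The best lattice point is (0,7), giving 63.

63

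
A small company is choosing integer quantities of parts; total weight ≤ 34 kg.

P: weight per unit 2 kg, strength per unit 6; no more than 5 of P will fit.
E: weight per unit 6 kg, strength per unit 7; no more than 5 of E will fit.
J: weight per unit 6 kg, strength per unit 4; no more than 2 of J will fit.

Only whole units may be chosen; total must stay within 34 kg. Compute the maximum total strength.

58

This is a bounded integer knapsack.
5×P and 4×E: weight 34 ≤ 34, strength 5·6 + 4·7 = 58.
5×P, 3×E, and 1×J: weight 34 ≤ 34, strength 5·6 + 3·7 + 1·4 = 55.
Best is 58.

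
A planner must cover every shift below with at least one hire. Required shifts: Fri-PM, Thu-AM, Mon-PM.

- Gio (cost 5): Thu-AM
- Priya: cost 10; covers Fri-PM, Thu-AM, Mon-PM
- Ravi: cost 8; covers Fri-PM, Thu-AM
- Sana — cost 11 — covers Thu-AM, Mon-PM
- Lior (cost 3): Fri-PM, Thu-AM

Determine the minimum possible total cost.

10

The greedy cost-per-new-shift heuristic would pick Lior and Priya for 13, but a cheaper cover exists.
Priya alone covers Fri-PM, Thu-AM, Mon-PM — every shift.
Total cost: 10.
No cover costs less than 10.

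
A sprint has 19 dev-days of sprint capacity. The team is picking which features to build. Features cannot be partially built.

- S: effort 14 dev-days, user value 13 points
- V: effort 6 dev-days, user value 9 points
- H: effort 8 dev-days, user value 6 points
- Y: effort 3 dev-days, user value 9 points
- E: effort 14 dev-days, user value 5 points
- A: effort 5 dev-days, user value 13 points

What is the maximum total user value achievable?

31

H + Y + A: effort 8 + 3 + 5 = 16 ≤ 19, user value 6 + 9 + 13 = 28.
V + Y + A: effort 6 + 3 + 5 = 14 ≤ 19, user value 9 + 9 + 13 = 31.
V + H + A: effort 6 + 8 + 5 = 19 ≤ 19, user value 9 + 6 + 13 = 28.
Best is V, Y, and A with total user value 31.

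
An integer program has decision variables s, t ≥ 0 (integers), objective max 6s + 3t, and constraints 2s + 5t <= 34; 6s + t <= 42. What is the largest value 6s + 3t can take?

The continuous relaxation peaks at (6.29, 4.29) with value 50.57; rounding to a feasible lattice point costs some objective.
(s,t)=(6,4): 2·6+5·4=32≤34, 6·6+1·4=40≤42, objective 48.
(s,t)=(6,3): 2·6+5·3=27≤34, 6·6+1·3=39≤42, objective 45.
(s,t)=(5,4): 2·5+5·4=30≤34, 6·5+1·4=34≤42, objective 42.
(s,t)=(5,3): 2·5+5·3=25≤34, 6·5+1·3=33≤42, objective 39.
The best lattice point is (6,4), giving 48.

48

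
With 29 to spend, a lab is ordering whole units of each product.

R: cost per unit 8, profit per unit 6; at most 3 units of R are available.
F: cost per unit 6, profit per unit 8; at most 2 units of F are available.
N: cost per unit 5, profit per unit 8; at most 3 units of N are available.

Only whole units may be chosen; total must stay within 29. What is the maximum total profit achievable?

N has the best ratio (8/5); taking only N gives at most 3×8 = 24 (stopped by the supply cap of 3).
Mixing does better — 2×F and 3×N: cost 27 ≤ 29, profit 2·8 + 3·8 = 40.

40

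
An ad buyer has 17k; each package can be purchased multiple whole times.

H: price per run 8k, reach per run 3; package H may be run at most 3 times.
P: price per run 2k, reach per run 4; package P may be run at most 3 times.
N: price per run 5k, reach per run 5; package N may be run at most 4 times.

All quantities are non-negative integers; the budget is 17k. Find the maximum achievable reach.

Take 3×P and 2×N: price 16 ≤ 17, reach 3·4 + 2·5 = 22.
P has the best ratio (4/2) and is taken to its limit of 3; remaining capacity is filled optimally with the others.

22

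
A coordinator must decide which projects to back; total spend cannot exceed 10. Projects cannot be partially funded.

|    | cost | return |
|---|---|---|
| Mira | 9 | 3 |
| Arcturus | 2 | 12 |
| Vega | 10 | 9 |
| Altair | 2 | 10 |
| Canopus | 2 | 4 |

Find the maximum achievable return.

26

This is an integer program with binary decision variables.
Allowing fractional choices, the relaxed optimum would be about 29.6, but projects are indivisible.
Arcturus + Altair: cost 2 + 2 = 4 ≤ 10, return 12 + 10 = 22.
Arcturus + Altair + Canopus: cost 2 + 2 + 2 = 6 ≤ 10, return 12 + 10 + 4 = 26.
Best is Arcturus, Altair, and Canopus with total return 26.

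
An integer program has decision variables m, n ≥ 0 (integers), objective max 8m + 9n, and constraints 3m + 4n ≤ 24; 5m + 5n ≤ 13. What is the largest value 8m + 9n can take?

(m,n)=(0,2) is feasible, giving 18.
(m,n)=(1,1) is feasible, giving 17.
No feasible integer point exceeds 18.

18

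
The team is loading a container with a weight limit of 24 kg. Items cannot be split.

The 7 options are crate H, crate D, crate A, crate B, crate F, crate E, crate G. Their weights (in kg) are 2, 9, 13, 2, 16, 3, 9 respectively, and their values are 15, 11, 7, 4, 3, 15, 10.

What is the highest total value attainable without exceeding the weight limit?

51

Allowing fractional choices, the relaxed optimum would be about 53.9, but items are indivisible.
crate H + crate D + crate E + crate G: weight 2 + 9 + 3 + 9 = 23 ≤ 24, value 15 + 11 + 15 + 10 = 51.
crate H + crate D + crate B + crate E: weight 2 + 9 + 2 + 3 = 16 ≤ 24, value 15 + 11 + 4 + 15 = 45.
Best is crate H, crate D, crate E, and crate G with total value 51.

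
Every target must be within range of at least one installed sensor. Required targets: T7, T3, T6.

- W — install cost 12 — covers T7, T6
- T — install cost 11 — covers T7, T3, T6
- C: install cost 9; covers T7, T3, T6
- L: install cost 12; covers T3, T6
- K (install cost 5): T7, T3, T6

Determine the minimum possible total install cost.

5

This is a weighted set-cover instance.
K alone covers T7, T3, T6 — every target.
Total install cost: 5.
No cover costs less than 5.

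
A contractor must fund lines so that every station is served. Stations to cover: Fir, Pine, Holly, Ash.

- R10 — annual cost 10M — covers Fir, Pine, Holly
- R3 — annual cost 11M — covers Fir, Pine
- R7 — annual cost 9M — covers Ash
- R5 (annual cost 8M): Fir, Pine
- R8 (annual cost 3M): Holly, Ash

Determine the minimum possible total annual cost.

This is an integer covering problem.
Choose R5 and R8: together they cover Fir, Pine, Holly, Ash — every station.
Total annual cost: 8 + 3 = 11.
No cover costs less than 11.

11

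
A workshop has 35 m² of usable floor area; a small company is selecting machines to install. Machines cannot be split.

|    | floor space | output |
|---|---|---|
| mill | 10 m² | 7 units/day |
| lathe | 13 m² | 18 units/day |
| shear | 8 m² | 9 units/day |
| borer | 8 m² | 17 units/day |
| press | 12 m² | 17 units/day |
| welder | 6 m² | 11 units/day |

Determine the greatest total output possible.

55

Allowing fractional choices, the relaxed optimum would be about 57.5, but machines are indivisible.
shear + borer + press + welder: floor space 8 + 8 + 12 + 6 = 34 ≤ 35, output 9 + 17 + 17 + 11 = 54.
lathe + shear + borer + welder: floor space 13 + 8 + 8 + 6 = 35 ≤ 35, output 18 + 9 + 17 + 11 = 55.
Best is lathe, shear, borer, and welder with total output 55.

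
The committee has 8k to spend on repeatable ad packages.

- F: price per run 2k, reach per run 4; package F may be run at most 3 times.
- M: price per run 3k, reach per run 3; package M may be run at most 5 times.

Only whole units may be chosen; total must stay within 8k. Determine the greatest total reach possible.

This is a bounded integer knapsack.
Take 3×F: price 6 ≤ 8, reach 3·4 = 12.
F has the best ratio (4/2) and is taken to its limit of 3; remaining capacity is filled optimally with the others.

12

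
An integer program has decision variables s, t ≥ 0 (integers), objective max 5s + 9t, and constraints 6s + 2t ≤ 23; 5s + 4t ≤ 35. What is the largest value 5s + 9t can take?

72

(s,t)=(0,8): 6·0+2·8=16≤23, 5·0+4·8=32≤35, objective 72.
(s,t)=(1,7): 6·1+2·7=20≤23, 5·1+4·7=33≤35, objective 68.
(s,t)=(0,7): 6·0+2·7=14≤23, 5·0+4·7=28≤35, objective 63.
No feasible integer point exceeds 72.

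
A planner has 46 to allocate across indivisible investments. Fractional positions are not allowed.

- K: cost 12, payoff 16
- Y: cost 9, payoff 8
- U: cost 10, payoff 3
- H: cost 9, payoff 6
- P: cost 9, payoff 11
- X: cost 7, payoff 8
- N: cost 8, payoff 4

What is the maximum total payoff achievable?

49

K + H + P + X + N: cost 12 + 9 + 9 + 7 + 8 = 45 ≤ 46, payoff 16 + 6 + 11 + 8 + 4 = 45.
K + Y + H + P + X: cost 12 + 9 + 9 + 9 + 7 = 46 ≤ 46, payoff 16 + 8 + 6 + 11 + 8 = 49.
K + Y + P + X + N: cost 12 + 9 + 9 + 7 + 8 = 45 ≤ 46, payoff 16 + 8 + 11 + 8 + 4 = 47.
Best is K, Y, H, P, and X with total payoff 49.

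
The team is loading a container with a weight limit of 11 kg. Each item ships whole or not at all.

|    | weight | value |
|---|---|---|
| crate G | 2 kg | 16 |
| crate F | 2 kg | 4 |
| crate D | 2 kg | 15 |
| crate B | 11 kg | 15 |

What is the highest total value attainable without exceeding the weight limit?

35

Take crate G, crate F, and crate D: weight 2 + 2 + 2 = 6 ≤ 11, value 16 + 4 + 15 = 35.
No other feasible combination does better.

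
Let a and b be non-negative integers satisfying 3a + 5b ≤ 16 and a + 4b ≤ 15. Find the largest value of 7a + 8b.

(a,b)=(5,0): 3·5+5·0=15≤16, 1·5+4·0=5≤15, objective 35.
(a,b)=(4,0): 3·4+5·0=12≤16, 1·4+4·0=4≤15, objective 28.
No feasible integer point exceeds 35.

35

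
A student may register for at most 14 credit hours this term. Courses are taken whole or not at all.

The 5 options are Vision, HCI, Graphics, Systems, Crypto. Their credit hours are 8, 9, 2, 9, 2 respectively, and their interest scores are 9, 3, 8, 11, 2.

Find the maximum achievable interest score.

Allowing fractional choices, the relaxed optimum would be about 22.4, but courses are indivisible.
Vision + Graphics + Crypto: credit hours 8 + 2 + 2 = 12 ≤ 14, interest score 9 + 8 + 2 = 19.
Graphics + Systems: credit hours 2 + 9 = 11 ≤ 14, interest score 8 + 11 = 19.
Graphics + Systems + Crypto: credit hours 2 + 9 + 2 = 13 ≤ 14, interest score 8 + 11 + 2 = 21.
Best is Graphics, Systems, and Crypto with total interest score 21.

21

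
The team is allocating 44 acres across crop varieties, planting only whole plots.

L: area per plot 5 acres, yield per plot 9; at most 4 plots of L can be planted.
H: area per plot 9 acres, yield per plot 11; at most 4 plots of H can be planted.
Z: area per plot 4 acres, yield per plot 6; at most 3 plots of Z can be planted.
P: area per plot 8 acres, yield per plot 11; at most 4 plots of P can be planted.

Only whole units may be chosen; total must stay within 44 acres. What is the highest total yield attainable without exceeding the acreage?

70

4×L and 3×P: area 44 ≤ 44, yield 4·9 + 3·11 = 69.
4×L, 2×Z, and 2×P: area 44 ≤ 44, yield 4·9 + 2·6 + 2·11 = 70.
Best is 70.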